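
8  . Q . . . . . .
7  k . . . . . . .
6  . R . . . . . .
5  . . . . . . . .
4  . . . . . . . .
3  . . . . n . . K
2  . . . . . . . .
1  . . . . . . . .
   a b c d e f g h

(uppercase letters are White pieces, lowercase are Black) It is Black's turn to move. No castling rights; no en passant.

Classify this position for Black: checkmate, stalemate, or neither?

Black to move; black king on a7.
In check: yes, from the white queen on b8.
King squares — a6: attacked by Rb6; b6: attacked by Qb8; b7: attacked by Rb6; a8: attacked by Qb8; b8: attacked by Rb6.
Legal moves for Black: none.
In check with no legal moves → checkmate.

checkmate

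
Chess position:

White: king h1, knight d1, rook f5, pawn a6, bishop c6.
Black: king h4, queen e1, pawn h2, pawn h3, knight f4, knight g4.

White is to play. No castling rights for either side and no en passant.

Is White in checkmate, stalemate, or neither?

checkmate

White to move; white king on h1.
In check: yes, from the black queen on e1.
King squares — g1: attacked by Qe1; g2: attacked by Ph3; h2: attacked by Ng4.
Legal moves for White: none.
In check with no legal moves → checkmate.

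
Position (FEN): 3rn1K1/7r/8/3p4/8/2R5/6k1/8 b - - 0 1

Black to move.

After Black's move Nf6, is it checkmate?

After Nf6: white king on g8; in check: yes, from the black knight on f6 and the black rook on d8.
King squares — f7: attacked by Rh7; g7: attacked by Rh7; h7: attacked by Nf6; f8: attacked by Rd8; h8: attacked by Rh7.
White has no legal moves → checkmate.

yes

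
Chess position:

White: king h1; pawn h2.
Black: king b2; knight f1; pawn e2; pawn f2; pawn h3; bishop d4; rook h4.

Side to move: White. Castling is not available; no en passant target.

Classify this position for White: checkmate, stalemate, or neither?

stalemate

White to move; white king on h1.
In check: no.
King squares — g1: attacked by Pf2; g2: attacked by Ph3; h2: own pawn.
Legal moves for White: none.
Not in check and no legal moves → stalemate.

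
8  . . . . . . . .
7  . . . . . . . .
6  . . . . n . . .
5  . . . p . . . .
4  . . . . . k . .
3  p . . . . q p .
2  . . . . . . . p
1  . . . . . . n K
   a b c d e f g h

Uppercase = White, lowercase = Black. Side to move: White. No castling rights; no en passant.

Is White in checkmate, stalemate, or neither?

checkmate

White to move; white king on h1.
In check: yes, from the black queen on f3.
King squares — g1: attacked by Ph2; g2: attacked by Qf3; h2: attacked by Pg3.
Legal moves for White: none.
In check with no legal moves → checkmate.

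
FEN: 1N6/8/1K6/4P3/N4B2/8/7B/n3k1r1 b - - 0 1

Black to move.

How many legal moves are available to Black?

15

Black to move; king on e1.
In check: no.
Legal moves: Rg8, Rg7, Rg6+, Rg5, Rg4, Rg3, Rg2, Rh1, Rf1, Kf2, Ke2, Kf1, Kd1, Nb3, Nc2.
Count: 15.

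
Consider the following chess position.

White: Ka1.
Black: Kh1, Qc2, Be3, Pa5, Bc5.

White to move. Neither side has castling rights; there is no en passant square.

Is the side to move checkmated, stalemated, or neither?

White to move; white king on a1.
In check: no.
King squares — b1: attacked by Qc2; a2: attacked by Qc2; b2: attacked by Qc2.
Legal moves for White: none.
Not in check and no legal moves → stalemate.

stalemate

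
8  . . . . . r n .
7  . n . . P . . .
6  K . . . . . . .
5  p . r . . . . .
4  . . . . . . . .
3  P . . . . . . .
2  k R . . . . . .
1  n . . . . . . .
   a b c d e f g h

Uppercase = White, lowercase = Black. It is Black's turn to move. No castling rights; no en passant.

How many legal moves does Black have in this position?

Black to move; king on a2.
In check: yes, from the white rook on b2.
Legal moves: Kxa3, Kxb2.
Count: 2.

2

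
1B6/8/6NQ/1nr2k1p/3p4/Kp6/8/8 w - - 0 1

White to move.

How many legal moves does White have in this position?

White to move; king on a3.
In check: yes, from the black knight on b5.
Legal moves: Kb4, Ka4, Kxb3, Kb2.
Count: 4.

4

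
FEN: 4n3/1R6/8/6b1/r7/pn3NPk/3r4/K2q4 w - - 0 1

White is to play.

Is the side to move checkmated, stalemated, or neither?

White to move; white king on a1.
In check: yes, from the black queen on d1 and the black knight on b3.
King squares — b1: attacked by Qd1; a2: attacked by Rd2; b2: attacked by Rd2.
Legal moves for White: none.
In check with no legal moves → checkmate.

checkmate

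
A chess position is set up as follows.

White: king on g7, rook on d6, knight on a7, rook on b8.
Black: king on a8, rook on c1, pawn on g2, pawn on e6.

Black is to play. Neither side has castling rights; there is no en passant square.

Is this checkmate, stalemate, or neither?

neither

Black to move; black king on a8.
In check: yes, from the white rook on b8.
Legal moves for Black: Kxb8, Kxa7.
Black is in check but has 2 legal moves → neither.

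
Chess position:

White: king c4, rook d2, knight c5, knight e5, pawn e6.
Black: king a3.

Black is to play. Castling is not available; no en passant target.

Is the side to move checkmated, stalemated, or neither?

Black to move; black king on a3.
In check: no.
King squares — a2: attacked by Rd2; b2: attacked by Rd2; b3: attacked by Kc4; a4: attacked by Nc5; b4: attacked by Kc4.
Legal moves for Black: none.
Not in check and no legal moves → stalemate.

stalemate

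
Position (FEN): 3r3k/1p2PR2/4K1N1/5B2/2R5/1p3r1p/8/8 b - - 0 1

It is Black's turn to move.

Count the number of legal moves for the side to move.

1

Black to move; king on h8.
In check: yes, from the white knight on g6.
Legal moves: Kg8.
Count: 1.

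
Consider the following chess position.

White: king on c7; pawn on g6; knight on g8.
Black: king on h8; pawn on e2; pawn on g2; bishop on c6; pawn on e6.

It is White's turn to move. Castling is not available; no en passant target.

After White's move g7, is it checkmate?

After g7: black king on h8; in check: yes, from the white pawn on g7.
Black has 3 legal replies: Kxg8, Kh7, Kxg7.
In check but a legal move exists → not checkmate.

no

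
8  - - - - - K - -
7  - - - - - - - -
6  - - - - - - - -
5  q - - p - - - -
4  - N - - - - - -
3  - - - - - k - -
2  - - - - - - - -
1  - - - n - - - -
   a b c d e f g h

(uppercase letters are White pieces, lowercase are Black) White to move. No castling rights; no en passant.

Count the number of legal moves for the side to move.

White to move; king on f8.
In check: no.
Legal moves: Kg8, Ke8, Kg7, Kf7, Ke7, Nc6, Na6, Nxd5, Nd3, Nc2, Na2.
Count: 11.

11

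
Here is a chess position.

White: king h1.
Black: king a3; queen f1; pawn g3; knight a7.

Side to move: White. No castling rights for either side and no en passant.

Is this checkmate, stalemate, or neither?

checkmate

White to move; white king on h1.
In check: yes, from the black queen on f1.
King squares — g1: attacked by Qf1; g2: attacked by Qf1; h2: attacked by Pg3.
Legal moves for White: none.
In check with no legal moves → checkmate.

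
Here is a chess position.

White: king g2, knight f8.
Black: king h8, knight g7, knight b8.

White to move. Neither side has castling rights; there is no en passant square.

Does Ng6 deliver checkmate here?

After Ng6: black king on h8; in check: yes, from the white knight on g6.
Black has 2 legal replies: Kg8, Kh7.
In check but a legal move exists → not checkmate.

no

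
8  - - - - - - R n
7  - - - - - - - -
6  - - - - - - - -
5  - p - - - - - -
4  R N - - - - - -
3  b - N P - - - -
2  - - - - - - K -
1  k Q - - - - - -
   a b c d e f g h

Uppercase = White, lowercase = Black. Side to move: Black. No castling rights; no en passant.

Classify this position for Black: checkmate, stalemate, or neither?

Black to move; black king on a1.
In check: yes, from the white queen on b1.
King squares — b1: attacked by Nc3; a2: attacked by Qb1; b2: attacked by Qb1.
Legal moves for Black: none.
In check with no legal moves → checkmate.

checkmate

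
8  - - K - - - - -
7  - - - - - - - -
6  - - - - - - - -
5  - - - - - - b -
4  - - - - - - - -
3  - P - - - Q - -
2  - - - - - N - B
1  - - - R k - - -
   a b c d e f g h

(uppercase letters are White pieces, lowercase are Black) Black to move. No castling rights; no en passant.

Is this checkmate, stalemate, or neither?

checkmate

Black to move; black king on e1.
In check: yes, from the white rook on d1.
King squares — d1: attacked by Nf2; f1: attacked by Rd1; d2: attacked by Rd1; e2: attacked by Qf3; f2: attacked by Qf3.
Legal moves for Black: none.
In check with no legal moves → checkmate.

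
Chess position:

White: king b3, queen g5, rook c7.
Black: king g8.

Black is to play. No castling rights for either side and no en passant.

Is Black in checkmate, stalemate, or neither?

Black to move; black king on g8.
In check: yes, from the white queen on g5.
King squares — f7: attacked by Rc7; g7: attacked by Qg5; h7: attacked by Rc7; f8: available; h8: available.
Legal moves for Black: Kh8, Kf8.
Black is in check but has 2 legal moves → neither.

neither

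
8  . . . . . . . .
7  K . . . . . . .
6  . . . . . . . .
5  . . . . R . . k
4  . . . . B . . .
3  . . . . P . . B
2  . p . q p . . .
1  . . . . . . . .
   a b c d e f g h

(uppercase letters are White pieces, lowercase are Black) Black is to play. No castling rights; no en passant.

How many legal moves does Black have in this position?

2

Black to move; king on h5.
In check: yes, from the white rook on e5.
Legal moves: Kh6, Kh4.
Count: 2.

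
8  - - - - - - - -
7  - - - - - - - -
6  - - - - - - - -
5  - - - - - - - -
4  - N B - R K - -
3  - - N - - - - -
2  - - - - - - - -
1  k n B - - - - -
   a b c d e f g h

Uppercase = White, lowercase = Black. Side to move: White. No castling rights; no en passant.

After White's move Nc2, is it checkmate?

yes

After Nc2: black king on a1; in check: yes, from the white knight on c2.
King squares — b1: own knight; a2: attacked by Nc3; b2: attacked by Bc1.
Black has no legal moves → checkmate.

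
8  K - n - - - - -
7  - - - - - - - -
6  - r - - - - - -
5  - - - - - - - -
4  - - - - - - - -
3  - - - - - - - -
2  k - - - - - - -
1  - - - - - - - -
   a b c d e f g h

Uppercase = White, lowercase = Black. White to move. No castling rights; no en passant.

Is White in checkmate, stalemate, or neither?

stalemate

White to move; white king on a8.
In check: no.
King squares — a7: attacked by Nc8; b7: attacked by Rb6; b8: attacked by Rb6.
Legal moves for White: none.
Not in check and no legal moves → stalemate.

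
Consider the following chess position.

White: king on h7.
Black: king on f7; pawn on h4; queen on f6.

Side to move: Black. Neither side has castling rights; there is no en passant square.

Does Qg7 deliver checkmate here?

After Qg7: white king on h7; in check: yes, from the black queen on g7.
King squares — g6: attacked by Kf7; h6: attacked by Qg7; g7: attacked by Kf7; g8: attacked by Kf7; h8: attacked by Qg7.
White has no legal moves → checkmate.

yes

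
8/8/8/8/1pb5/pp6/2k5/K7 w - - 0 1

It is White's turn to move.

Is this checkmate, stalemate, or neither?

stalemate

White to move; white king on a1.
In check: no.
King squares — b1: attacked by Kc2; a2: attacked by Pb3; b2: attacked by Kc2.
Legal moves for White: none.
Not in check and no legal moves → stalemate.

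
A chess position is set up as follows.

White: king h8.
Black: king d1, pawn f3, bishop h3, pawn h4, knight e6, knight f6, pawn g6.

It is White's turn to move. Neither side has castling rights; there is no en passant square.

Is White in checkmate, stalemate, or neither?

White to move; white king on h8.
In check: no.
King squares — g7: attacked by Ne6; h7: attacked by Nf6; g8: attacked by Nf6.
Legal moves for White: none.
Not in check and no legal moves → stalemate.

stalemate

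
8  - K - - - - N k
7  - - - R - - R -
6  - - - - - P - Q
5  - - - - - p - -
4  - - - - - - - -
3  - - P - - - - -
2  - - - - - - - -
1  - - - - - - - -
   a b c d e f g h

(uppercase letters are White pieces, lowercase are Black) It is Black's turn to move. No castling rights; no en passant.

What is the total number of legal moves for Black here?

0

Black to move; king on h8.
In check: yes, from the white queen on h6.
Legal moves: none.
Count: 0.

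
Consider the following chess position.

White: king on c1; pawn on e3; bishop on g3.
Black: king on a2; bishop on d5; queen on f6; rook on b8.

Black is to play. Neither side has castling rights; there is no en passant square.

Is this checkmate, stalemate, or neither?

Black to move; black king on a2.
In check: no.
Legal moves for Black include: Rh8, Rg8, Rf8, Re8, Rd8, Rc8+, Ra8, Rb7, Rb6, Rb5, Rb4, Rb3, Rb2, Rb1+, Qh8, Qf8, Qd8, Qg7, ... (list truncated; more exist).
Black has legal moves and is not in check → neither.

neither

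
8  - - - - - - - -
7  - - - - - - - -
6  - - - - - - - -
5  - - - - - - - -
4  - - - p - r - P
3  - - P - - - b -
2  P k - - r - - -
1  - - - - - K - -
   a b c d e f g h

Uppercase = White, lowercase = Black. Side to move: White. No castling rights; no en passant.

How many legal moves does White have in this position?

2

White to move; king on f1.
In check: yes, from the black rook on f4.
Legal moves: Kxe2, Kg1.
Count: 2.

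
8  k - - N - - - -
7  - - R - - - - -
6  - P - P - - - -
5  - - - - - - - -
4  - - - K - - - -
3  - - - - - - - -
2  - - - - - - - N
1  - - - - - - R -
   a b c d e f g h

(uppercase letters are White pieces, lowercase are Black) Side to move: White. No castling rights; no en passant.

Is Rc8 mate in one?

yes

After Rc8: black king on a8; in check: yes, from the white rook on c8.
King squares — a7: attacked by Pb6; b7: attacked by Nd8; b8: attacked by Rc8.
Black has no legal moves → checkmate.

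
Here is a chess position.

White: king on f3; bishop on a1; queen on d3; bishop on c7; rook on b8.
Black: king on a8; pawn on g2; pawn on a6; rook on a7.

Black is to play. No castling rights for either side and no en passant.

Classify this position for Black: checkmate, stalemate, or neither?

Black to move; black king on a8.
In check: yes, from the white rook on b8.
King squares — a7: own rook; b7: attacked by Rb8; b8: attacked by Bc7.
Legal moves for Black: none.
In check with no legal moves → checkmate.

checkmate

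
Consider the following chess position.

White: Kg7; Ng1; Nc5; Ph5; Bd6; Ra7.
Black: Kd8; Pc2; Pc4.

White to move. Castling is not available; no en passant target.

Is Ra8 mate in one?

yes

After Ra8: black king on d8; in check: yes, from the white rook on a8.
King squares — c7: attacked by Bd6; d7: attacked by Nc5; e7: attacked by Bd6; c8: attacked by Ra8; e8: attacked by Ra8.
Black has no legal moves → checkmate.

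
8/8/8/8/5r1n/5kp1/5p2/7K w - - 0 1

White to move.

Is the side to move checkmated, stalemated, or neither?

stalemate

White to move; white king on h1.
In check: no.
King squares — g1: attacked by Pf2; g2: attacked by Kf3; h2: attacked by Pg3.
Legal moves for White: none.
Not in check and no legal moves → stalemate.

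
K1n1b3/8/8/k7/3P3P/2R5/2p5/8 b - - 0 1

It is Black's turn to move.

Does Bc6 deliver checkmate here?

no

After Bc6: white king on a8; in check: yes, from the black bishop on c6.
White has 2 legal replies: Kb8, Rxc6.
In check but a legal move exists → not checkmate.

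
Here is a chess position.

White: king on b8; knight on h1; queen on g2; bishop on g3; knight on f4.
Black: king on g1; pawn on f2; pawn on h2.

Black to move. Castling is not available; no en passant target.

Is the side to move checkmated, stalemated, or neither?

Black to move; black king on g1.
In check: yes, from the white queen on g2.
King squares — f1: attacked by Qg2; h1: attacked by Qg2; f2: own pawn; g2: attacked by Nf4; h2: own pawn.
Legal moves for Black: none.
In check with no legal moves → checkmate.

checkmate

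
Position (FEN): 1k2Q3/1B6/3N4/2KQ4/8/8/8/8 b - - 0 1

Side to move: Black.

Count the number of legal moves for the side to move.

2

Black to move; king on b8.
In check: yes, from the white queen on e8.
Legal moves: Kc7, Ka7.
Count: 2.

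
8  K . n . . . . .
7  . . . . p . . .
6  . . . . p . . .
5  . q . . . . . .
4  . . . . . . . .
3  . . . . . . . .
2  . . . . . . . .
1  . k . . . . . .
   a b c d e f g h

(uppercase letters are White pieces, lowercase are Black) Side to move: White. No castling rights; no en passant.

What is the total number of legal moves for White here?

White to move; king on a8.
In check: no.
Legal moves: none.
Count: 0.

0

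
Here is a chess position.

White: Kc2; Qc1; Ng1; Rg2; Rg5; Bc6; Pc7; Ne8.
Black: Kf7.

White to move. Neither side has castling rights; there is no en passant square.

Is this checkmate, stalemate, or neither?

neither

White to move; white king on c2.
In check: no.
Legal moves for White include: Ng7, Nf6, Nd6+, Ba8, Bd7, Bb7, Bd5+, Bb5, Be4, Ba4, Bf3, Rg8, Rg7+, Rg6, Rh5, Rf5+, Re5, Rd5, ... (list truncated; more exist).
White has legal moves and is not in check → neither.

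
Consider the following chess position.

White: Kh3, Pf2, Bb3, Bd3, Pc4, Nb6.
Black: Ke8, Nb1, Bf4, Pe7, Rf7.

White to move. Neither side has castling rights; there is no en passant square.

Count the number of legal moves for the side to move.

White to move; king on h3.
In check: no.
Legal moves: Nc8, Na8, Nd7, Nd5, Na4, Kh4, Kg4, Kg2, Bh7, Bg6, Bf5, Be4, Be2, Bdc2, Bf1, Bxb1, Ba4+, Bbc2, Ba2, Bd1, c5, f3.
Count: 22.

22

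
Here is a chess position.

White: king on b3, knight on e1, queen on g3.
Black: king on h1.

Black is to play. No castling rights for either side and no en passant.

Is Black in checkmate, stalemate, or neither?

Black to move; black king on h1.
In check: no.
King squares — g1: attacked by Qg3; g2: attacked by Ne1; h2: attacked by Qg3.
Legal moves for Black: none.
Not in check and no legal moves → stalemate.

stalemate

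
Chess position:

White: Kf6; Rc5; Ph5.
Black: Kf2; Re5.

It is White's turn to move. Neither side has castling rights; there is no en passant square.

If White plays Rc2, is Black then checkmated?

After Rc2: black king on f2; in check: yes, from the white rook on c2.
Black has 7 legal replies: Kg3, Kf3, Ke3, Kg1, Kf1, Ke1, Re2.
In check but a legal move exists → not checkmate.

no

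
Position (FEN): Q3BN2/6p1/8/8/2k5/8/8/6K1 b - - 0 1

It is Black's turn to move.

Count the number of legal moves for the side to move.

Black to move; king on c4.
In check: no.
Legal moves: Kc5, Kd4, Kb4, Kd3, Kc3, Kb3, g6, g5.
Count: 8.

8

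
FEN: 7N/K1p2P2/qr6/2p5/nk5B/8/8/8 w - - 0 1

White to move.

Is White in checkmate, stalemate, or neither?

White to move; white king on a7.
In check: yes, from the black queen on a6.
King squares — a6: attacked by Rb6; b6: attacked by Na4; b7: attacked by Qa6; a8: attacked by Qa6; b8: attacked by Rb6.
Legal moves for White: none.
In check with no legal moves → checkmate.

checkmate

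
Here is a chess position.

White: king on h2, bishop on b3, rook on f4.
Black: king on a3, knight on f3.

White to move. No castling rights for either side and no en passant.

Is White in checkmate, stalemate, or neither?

neither

White to move; white king on h2.
In check: yes, from the black knight on f3.
King squares — g1: attacked by Nf3; h1: available; g2: available; g3: available; h3: available.
Legal moves for White: Kh3, Kg3, Kg2, Kh1, Rxf3.
White is in check but has 5 legal moves → neither.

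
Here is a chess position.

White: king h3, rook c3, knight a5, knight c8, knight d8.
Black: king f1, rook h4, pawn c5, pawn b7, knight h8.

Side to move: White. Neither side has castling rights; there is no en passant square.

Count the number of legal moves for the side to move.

2

White to move; king on h3.
In check: yes, from the black rook on h4.
Legal moves: Kxh4, Kg3.
Count: 2.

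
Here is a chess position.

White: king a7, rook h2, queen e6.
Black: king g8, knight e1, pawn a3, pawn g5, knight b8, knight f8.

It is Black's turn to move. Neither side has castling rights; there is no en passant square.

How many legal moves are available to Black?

2

Black to move; king on g8.
In check: yes, from the white queen on e6.
Legal moves: Kg7, Nxe6.
Count: 2.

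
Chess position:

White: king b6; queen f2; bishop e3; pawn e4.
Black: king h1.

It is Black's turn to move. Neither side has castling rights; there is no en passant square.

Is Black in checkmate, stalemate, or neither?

stalemate

Black to move; black king on h1.
In check: no.
King squares — g1: attacked by Qf2; g2: attacked by Qf2; h2: attacked by Qf2.
Legal moves for Black: none.
Not in check and no legal moves → stalemate.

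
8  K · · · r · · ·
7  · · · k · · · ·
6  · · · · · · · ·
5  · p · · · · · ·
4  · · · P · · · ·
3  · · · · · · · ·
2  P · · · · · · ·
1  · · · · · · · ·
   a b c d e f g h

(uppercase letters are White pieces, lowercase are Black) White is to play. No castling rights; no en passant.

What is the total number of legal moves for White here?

White to move; king on a8.
In check: yes, from the black rook on e8.
Legal moves: Kb7, Ka7.
Count: 2.

2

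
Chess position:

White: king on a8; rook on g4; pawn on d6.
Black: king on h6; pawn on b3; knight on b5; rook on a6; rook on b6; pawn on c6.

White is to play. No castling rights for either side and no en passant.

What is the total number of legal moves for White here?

White to move; king on a8.
In check: yes, from the black rook on a6.
Legal moves: none.
Count: 0.

0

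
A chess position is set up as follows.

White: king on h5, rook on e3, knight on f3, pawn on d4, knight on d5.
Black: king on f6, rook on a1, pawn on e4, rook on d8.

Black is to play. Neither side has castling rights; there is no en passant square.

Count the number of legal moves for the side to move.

5

Black to move; king on f6.
In check: yes, from the white knight on d5.
Legal moves: Kg7, Kf7, Ke6, Kf5, Rxd5+.
Count: 5.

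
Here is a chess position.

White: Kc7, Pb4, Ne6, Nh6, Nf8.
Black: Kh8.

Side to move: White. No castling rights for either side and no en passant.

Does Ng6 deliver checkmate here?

no

After Ng6: black king on h8; in check: yes, from the white knight on g6.
Black has 1 legal reply: Kh7.
In check but a legal move exists → not checkmate.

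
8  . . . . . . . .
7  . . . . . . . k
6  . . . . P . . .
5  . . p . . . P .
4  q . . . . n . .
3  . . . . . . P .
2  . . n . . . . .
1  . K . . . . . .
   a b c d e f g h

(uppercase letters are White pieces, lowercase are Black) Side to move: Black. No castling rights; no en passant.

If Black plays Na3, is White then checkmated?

After Na3: white king on b1; in check: yes, from the black knight on a3.
White has 4 legal replies: Kb2, Ka2, Kc1, Ka1.
In check but a legal move exists → not checkmate.

no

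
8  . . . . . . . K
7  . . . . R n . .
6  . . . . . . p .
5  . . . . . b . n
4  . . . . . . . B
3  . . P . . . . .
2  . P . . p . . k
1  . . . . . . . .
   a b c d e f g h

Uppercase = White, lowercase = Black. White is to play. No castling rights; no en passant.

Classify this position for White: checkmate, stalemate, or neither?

White to move; white king on h8.
In check: yes, from the black knight on f7.
King squares — g7: attacked by Nh5; h7: available; g8: available.
Legal moves for White: Kg8, Kh7, Rxf7.
White is in check but has 3 legal moves → neither.

neither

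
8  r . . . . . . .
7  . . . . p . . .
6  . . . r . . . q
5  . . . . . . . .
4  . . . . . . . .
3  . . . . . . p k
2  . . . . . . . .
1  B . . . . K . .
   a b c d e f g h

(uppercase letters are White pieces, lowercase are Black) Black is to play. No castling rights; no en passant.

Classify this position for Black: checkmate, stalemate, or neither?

neither

Black to move; black king on h3.
In check: no.
Legal moves for Black include: Rh8, Rg8, Rf8+, Re8, Rad8, Rc8, Rb8, Ra7, Raa6, Ra5, Ra4, Ra3, Ra2, Rxa1+, Qh8, Qf8+, Qh7, Qg7, ... (list truncated; more exist).
Black has legal moves and is not in check → neither.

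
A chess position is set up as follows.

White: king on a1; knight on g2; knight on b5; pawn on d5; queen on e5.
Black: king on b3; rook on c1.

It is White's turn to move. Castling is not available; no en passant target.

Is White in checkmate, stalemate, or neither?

White to move; white king on a1.
In check: yes, from the black rook on c1.
King squares — b1: attacked by Rc1; a2: attacked by Kb3; b2: attacked by Kb3.
Legal moves for White: none.
In check with no legal moves → checkmate.

checkmate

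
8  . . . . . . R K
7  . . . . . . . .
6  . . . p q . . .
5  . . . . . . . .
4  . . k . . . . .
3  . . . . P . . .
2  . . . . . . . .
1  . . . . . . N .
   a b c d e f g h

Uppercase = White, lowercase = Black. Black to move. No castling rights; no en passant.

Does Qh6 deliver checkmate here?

After Qh6: white king on h8; in check: yes, from the black queen on h6.
King squares — g7: attacked by Qh6; h7: attacked by Qh6; g8: own rook.
White has no legal moves → checkmate.

yes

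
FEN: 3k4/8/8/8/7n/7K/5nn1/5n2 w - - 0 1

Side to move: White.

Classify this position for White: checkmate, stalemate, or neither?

checkmate

White to move; white king on h3.
In check: yes, from the black knight on f2.
King squares — g2: attacked by Nh4; h2: attacked by Nf1; g3: attacked by Nf1; g4: attacked by Nf2; h4: attacked by Ng2.
Legal moves for White: none.
In check with no legal moves → checkmate.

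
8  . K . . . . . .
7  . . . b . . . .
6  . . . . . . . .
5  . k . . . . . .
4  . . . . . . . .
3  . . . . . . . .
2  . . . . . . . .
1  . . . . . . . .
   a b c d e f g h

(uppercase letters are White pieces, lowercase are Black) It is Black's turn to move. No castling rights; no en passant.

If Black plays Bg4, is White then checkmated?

After Bg4: white king on b8; in check: no.
White is not in check, so this cannot be checkmate.

no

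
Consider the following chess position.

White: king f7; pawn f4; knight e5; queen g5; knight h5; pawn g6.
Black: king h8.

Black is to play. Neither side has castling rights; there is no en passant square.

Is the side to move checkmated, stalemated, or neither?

Black to move; black king on h8.
In check: no.
King squares — g7: attacked by Nh5; h7: attacked by Pg6; g8: attacked by Kf7.
Legal moves for Black: none.
Not in check and no legal moves → stalemate.

stalemate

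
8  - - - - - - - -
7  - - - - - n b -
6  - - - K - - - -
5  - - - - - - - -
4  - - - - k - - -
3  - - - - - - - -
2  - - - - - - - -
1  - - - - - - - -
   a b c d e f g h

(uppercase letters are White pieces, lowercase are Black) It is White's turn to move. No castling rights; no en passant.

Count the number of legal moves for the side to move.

6

White to move; king on d6.
In check: yes, from the black knight on f7.
Legal moves: Ke7, Kd7, Kc7, Ke6, Kc6, Kc5.
Count: 6.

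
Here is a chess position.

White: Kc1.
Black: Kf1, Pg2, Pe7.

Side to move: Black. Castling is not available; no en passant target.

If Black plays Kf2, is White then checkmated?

no

After Kf2: white king on c1; in check: no.
White is not in check, so this cannot be checkmate.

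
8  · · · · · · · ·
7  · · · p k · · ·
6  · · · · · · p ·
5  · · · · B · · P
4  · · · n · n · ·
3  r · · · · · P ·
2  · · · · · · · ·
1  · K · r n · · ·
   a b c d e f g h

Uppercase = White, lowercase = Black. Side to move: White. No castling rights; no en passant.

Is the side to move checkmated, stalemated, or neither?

White to move; white king on b1.
In check: yes, from the black rook on d1.
Legal moves for White: Kb2.
White is in check but has 1 legal move → neither.

neither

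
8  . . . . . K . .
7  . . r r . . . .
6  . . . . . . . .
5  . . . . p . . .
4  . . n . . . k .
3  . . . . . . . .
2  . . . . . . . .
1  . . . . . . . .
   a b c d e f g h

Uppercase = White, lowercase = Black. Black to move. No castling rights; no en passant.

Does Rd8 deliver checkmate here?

After Rd8: white king on f8; in check: yes, from the black rook on d8.
King squares — e7: attacked by Rc7; f7: attacked by Rc7; g7: attacked by Rc7; e8: attacked by Rd8; g8: attacked by Rd8.
White has no legal moves → checkmate.

yes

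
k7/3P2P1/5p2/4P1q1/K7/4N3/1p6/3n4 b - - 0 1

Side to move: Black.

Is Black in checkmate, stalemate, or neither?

neither

Black to move; black king on a8.
In check: no.
Legal moves for Black include: Kb8, Kb7, Ka7, Qxg7, Qh6, Qg6, Qh5, Qf5, Qxe5, Qh4+, Qg4+, Qf4+, Qg3, Qxe3, Qg2, Qg1, Nxe3, Nc3+, ... (list truncated; more exist).
Black has legal moves and is not in check → neither.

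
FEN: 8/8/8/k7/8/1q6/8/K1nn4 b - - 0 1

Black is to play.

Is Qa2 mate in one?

After Qa2: white king on a1; in check: yes, from the black queen on a2.
King squares — b1: attacked by Qa2; a2: attacked by Nc1; b2: attacked by Nd1.
White has no legal moves → checkmate.

yes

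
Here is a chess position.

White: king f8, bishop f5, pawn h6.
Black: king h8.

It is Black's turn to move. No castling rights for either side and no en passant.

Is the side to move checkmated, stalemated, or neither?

Black to move; black king on h8.
In check: no.
King squares — g7: attacked by Ph6; h7: attacked by Bf5; g8: attacked by Kf8.
Legal moves for Black: none.
Not in check and no legal moves → stalemate.

stalemate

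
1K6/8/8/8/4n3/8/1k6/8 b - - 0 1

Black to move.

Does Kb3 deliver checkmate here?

no

After Kb3: white king on b8; in check: no.
White is not in check, so this cannot be checkmate.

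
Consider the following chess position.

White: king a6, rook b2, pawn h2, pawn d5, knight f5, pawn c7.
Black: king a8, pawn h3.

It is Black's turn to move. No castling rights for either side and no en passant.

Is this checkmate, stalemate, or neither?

stalemate

Black to move; black king on a8.
In check: no.
King squares — a7: attacked by Ka6; b7: attacked by Rb2; b8: attacked by Rb2.
Legal moves for Black: none.
Not in check and no legal moves → stalemate.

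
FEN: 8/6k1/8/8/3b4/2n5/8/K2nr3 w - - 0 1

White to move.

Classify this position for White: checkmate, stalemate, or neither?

White to move; white king on a1.
In check: no.
King squares — b1: attacked by Nc3; a2: attacked by Nc3; b2: attacked by Nd1.
Legal moves for White: none.
Not in check and no legal moves → stalemate.

stalemate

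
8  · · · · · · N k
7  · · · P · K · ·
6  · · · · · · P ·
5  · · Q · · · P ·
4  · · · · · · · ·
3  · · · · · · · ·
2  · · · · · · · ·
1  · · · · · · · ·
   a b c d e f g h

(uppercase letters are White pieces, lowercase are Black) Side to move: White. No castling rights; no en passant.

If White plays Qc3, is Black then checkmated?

After Qc3: black king on h8; in check: yes, from the white queen on c3.
King squares — g7: attacked by Qc3; h7: attacked by Pg6; g8: attacked by Kf7.
Black has no legal moves → checkmate.

yes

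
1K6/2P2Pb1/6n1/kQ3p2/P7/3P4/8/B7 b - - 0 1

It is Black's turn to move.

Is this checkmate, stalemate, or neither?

Black to move; black king on a5.
In check: yes, from the white queen on b5.
King squares — a4: attacked by Qb5; b4: attacked by Qb5; b5: attacked by Pa4; a6: attacked by Qb5; b6: attacked by Qb5.
Legal moves for Black: none.
In check with no legal moves → checkmate.

checkmate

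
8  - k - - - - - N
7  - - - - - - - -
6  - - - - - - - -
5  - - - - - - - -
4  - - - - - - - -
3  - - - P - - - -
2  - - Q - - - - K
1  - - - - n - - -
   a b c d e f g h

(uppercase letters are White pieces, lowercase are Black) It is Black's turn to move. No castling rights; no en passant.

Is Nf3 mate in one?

no

After Nf3: white king on h2; in check: yes, from the black knight on f3.
White has 4 legal replies: Kh3, Kg3, Kg2, Kh1.
In check but a legal move exists → not checkmate.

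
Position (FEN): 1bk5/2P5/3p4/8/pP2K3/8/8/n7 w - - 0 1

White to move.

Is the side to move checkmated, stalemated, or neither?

White to move; white king on e4.
In check: no.
Legal moves for White: Kf5, Kd5, Kf4, Kd4, Kf3, Ke3, Kd3, cxb8=Q+, cxb8=R+, cxb8=B, cxb8=N, b5.
White has 12 legal moves and is not in check → neither.

neither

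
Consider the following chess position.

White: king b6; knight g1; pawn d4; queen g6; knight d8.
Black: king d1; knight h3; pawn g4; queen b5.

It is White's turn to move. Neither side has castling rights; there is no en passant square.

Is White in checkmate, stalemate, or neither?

neither

White to move; white king on b6.
In check: yes, from the black queen on b5.
Legal moves for White: Kc7, Ka7, Kxb5.
White is in check but has 3 legal moves → neither.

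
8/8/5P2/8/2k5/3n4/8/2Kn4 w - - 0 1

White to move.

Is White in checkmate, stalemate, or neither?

neither

White to move; white king on c1.
In check: yes, from the black knight on d3.
King squares — b1: available; d1: available; b2: attacked by Nd1; c2: available; d2: available.
Legal moves for White: Kd2, Kc2, Kxd1, Kb1.
White is in check but has 4 legal moves → neither.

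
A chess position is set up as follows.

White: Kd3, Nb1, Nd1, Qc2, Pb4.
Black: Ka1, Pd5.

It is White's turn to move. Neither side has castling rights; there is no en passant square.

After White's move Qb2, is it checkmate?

yes

After Qb2: black king on a1; in check: yes, from the white queen on b2.
King squares — b1: attacked by Qb2; a2: attacked by Qb2; b2: attacked by Nd1.
Black has no legal moves → checkmate.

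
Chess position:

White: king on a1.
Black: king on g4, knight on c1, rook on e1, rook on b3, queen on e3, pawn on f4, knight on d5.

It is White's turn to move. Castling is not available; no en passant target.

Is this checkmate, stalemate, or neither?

stalemate

White to move; white king on a1.
In check: no.
King squares — b1: attacked by Rb3; a2: attacked by Nc1; b2: attacked by Rb3.
Legal moves for White: none.
Not in check and no legal moves → stalemate.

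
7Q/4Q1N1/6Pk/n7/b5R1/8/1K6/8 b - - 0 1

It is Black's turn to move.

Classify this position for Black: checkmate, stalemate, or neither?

checkmate

Black to move; black king on h6.
In check: yes, from the white queen on h8.
King squares — g5: attacked by Rg4; h5: attacked by Ng7; g6: attacked by Rg4; g7: attacked by Qe7; h7: attacked by Pg6.
Legal moves for Black: none.
In check with no legal moves → checkmate.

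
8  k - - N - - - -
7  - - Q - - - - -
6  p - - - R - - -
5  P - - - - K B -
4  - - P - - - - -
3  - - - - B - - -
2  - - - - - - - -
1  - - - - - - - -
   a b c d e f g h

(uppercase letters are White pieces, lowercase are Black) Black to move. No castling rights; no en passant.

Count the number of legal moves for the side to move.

0

Black to move; king on a8.
In check: no.
Legal moves: none.
Count: 0.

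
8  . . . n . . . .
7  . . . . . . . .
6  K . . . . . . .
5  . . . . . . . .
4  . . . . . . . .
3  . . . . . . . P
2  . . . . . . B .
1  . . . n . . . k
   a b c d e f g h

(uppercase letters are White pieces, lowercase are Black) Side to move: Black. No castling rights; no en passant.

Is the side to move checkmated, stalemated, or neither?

Black to move; black king on h1.
In check: yes, from the white bishop on g2.
Legal moves for Black: Kh2, Kxg2, Kg1.
Black is in check but has 3 legal moves → neither.

neither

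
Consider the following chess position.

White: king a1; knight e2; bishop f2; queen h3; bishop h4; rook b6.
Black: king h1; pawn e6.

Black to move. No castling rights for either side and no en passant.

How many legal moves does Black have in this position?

Black to move; king on h1.
In check: yes, from the white queen on h3.
Legal moves: none.
Count: 0.

0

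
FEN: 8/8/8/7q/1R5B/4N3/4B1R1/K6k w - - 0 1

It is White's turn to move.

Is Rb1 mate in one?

After Rb1: black king on h1; in check: yes, from the white rook on b1.
King squares — g1: attacked by Rb1; g2: attacked by Ne3; h2: attacked by Rg2.
Black has no legal moves → checkmate.

yes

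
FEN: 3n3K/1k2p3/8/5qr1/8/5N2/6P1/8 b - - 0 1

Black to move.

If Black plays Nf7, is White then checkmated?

After Nf7: white king on h8; in check: yes, from the black knight on f7.
King squares — g7: attacked by Rg5; h7: attacked by Qf5; g8: attacked by Rg5.
White has no legal moves → checkmate.

yes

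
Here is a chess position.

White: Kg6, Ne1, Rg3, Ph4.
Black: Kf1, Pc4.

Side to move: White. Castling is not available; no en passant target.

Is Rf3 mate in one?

After Rf3: black king on f1; in check: yes, from the white rook on f3.
Black has 3 legal replies: Ke2, Kg1, Kxe1.
In check but a legal move exists → not checkmate.

no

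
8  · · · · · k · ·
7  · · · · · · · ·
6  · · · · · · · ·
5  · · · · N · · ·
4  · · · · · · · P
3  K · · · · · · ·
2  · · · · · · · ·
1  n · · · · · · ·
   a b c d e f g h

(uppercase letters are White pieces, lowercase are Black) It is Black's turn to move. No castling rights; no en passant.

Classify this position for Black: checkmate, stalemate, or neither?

Black to move; black king on f8.
In check: no.
Legal moves for Black: Kg8, Ke8, Kg7, Ke7, Nb3, Nc2+.
Black has 6 legal moves and is not in check → neither.

neither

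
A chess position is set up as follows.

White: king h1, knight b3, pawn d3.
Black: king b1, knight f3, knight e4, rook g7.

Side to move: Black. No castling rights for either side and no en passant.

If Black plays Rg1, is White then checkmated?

yes

After Rg1: white king on h1; in check: yes, from the black rook on g1.
King squares — g1: attacked by Nf3; g2: attacked by Rg1; h2: attacked by Nf3.
White has no legal moves → checkmate.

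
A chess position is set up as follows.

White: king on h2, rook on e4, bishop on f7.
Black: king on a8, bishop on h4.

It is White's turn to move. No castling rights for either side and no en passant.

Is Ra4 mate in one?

no

After Ra4: black king on a8; in check: yes, from the white rook on a4.
Black has 2 legal replies: Kb8, Kb7.
In check but a legal move exists → not checkmate.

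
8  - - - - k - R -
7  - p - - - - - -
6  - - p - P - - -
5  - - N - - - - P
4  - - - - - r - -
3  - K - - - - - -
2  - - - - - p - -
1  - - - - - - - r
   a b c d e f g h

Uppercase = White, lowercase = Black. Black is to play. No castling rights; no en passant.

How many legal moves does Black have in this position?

Black to move; king on e8.
In check: yes, from the white rook on g8.
Legal moves: Ke7, Rf8.
Count: 2.

2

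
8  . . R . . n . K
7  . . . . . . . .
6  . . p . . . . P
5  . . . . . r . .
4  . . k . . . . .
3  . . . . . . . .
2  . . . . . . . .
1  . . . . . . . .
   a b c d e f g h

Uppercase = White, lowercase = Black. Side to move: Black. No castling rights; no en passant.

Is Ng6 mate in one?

After Ng6: white king on h8; in check: yes, from the black knight on g6.
White has 3 legal replies: Kg8, Kh7, Kg7.
In check but a legal move exists → not checkmate.

no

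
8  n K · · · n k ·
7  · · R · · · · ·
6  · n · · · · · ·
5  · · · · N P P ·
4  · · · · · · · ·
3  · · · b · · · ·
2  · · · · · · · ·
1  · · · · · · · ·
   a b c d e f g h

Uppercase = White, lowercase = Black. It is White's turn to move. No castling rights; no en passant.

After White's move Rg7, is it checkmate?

After Rg7: black king on g8; in check: yes, from the white rook on g7.
Black has 2 legal replies: Kh8, Kxg7.
In check but a legal move exists → not checkmate.

no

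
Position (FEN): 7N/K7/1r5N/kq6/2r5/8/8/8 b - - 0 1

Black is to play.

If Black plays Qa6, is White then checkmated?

yes

After Qa6: white king on a7; in check: yes, from the black queen on a6.
King squares — a6: attacked by Ka5; b6: attacked by Ka5; b7: attacked by Qa6; a8: attacked by Qa6; b8: attacked by Rb6.
White has no legal moves → checkmate.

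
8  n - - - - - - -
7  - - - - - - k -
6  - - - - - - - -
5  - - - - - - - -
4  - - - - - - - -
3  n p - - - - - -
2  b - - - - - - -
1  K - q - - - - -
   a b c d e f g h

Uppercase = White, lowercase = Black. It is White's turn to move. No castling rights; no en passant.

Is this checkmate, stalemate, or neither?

checkmate

White to move; white king on a1.
In check: yes, from the black queen on c1.
King squares — b1: attacked by Qc1; a2: attacked by Pb3; b2: attacked by Qc1.
Legal moves for White: none.
In check with no legal moves → checkmate.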